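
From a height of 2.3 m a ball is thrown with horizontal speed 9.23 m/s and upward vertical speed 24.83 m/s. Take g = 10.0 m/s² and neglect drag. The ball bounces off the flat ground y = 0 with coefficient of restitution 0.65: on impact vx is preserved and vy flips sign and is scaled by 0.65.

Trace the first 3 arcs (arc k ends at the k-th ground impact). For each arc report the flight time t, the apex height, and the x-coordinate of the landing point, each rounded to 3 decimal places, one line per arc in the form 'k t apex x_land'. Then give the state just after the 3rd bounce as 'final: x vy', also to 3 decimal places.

1 5.057 33.126 46.676
2 3.346 13.996 77.561
3 2.175 5.913 97.636
final: 97.636 7.069

Arc 1: start y=2.300, vy=24.830 → t=5.057, apex=33.126, x_land=46.676, impact vy=-25.740
  bounce: vy ← 0.65·25.740 = 16.731
Arc 2: start y=0.000, vy=16.731 → t=3.346, apex=13.996, x_land=77.561, impact vy=-16.731
  bounce: vy ← 0.65·16.731 = 10.875
Arc 3: start y=0.000, vy=10.875 → t=2.175, apex=5.913, x_land=97.636, impact vy=-10.875
  bounce: vy ← 0.65·10.875 = 7.069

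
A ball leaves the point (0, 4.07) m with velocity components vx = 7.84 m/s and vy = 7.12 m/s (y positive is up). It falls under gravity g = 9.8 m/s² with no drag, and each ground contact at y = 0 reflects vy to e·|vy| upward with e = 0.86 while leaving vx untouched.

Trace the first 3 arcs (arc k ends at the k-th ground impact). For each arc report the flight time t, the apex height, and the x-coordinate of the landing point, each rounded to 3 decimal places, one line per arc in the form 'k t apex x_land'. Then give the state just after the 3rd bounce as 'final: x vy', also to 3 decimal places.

Arc 1: start y=4.070, vy=7.120 → t=1.892, apex=6.656, x_land=14.834, impact vy=-11.422
  bounce: vy ← 0.86·11.422 = 9.823
Arc 2: start y=0.000, vy=9.823 → t=2.005, apex=4.923, x_land=30.551, impact vy=-9.823
  bounce: vy ← 0.86·9.823 = 8.448
Arc 3: start y=0.000, vy=8.448 → t=1.724, apex=3.641, x_land=44.067, impact vy=-8.448
  bounce: vy ← 0.86·8.448 = 7.265

1 1.892 6.656 14.834
2 2.005 4.923 30.551
3 1.724 3.641 44.067
final: 44.067 7.265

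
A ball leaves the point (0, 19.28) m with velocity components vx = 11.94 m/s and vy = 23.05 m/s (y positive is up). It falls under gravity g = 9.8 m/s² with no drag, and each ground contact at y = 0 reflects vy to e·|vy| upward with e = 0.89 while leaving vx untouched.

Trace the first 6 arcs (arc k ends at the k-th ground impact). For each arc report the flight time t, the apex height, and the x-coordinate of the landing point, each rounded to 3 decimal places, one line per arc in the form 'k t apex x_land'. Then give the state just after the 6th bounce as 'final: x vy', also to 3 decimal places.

1 5.429 46.387 64.821
2 5.477 36.743 130.213
3 4.874 29.104 188.412
4 4.338 23.054 240.209
5 3.861 18.261 286.308
6 3.436 14.464 327.337
final: 327.337 14.985

Arc 1: start y=19.280, vy=23.050 → t=5.429, apex=46.387, x_land=64.821, impact vy=-30.153
  bounce: vy ← 0.89·30.153 = 26.836
Arc 2: start y=0.000, vy=26.836 → t=5.477, apex=36.743, x_land=130.213, impact vy=-26.836
  bounce: vy ← 0.89·26.836 = 23.884
Arc 3: start y=0.000, vy=23.884 → t=4.874, apex=29.104, x_land=188.412, impact vy=-23.884
  bounce: vy ← 0.89·23.884 = 21.257
Arc 4: start y=0.000, vy=21.257 → t=4.338, apex=23.054, x_land=240.209, impact vy=-21.257
  bounce: vy ← 0.89·21.257 = 18.919
Arc 5: start y=0.000, vy=18.919 → t=3.861, apex=18.261, x_land=286.308, impact vy=-18.919
  bounce: vy ← 0.89·18.919 = 16.837
Arc 6: start y=0.000, vy=16.837 → t=3.436, apex=14.464, x_land=327.337, impact vy=-16.837
  bounce: vy ← 0.89·16.837 = 14.985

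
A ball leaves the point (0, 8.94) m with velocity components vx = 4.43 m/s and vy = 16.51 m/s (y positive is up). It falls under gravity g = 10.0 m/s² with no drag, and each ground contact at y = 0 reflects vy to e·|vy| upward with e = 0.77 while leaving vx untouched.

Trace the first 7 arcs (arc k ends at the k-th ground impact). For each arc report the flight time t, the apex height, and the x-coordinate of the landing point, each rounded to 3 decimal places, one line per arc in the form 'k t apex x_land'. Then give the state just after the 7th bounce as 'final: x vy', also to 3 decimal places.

1 3.776 22.569 16.726
2 3.272 13.381 31.220
3 2.519 7.934 42.381
4 1.940 4.704 50.974
5 1.494 2.789 57.591
6 1.150 1.654 62.687
7 0.886 0.980 66.610
final: 66.610 3.410

Arc 1: start y=8.940, vy=16.510 → t=3.776, apex=22.569, x_land=16.726, impact vy=-21.246
  bounce: vy ← 0.77·21.246 = 16.359
Arc 2: start y=0.000, vy=16.359 → t=3.272, apex=13.381, x_land=31.220, impact vy=-16.359
  bounce: vy ← 0.77·16.359 = 12.597
Arc 3: start y=0.000, vy=12.597 → t=2.519, apex=7.934, x_land=42.381, impact vy=-12.597
  bounce: vy ← 0.77·12.597 = 9.699
Arc 4: start y=0.000, vy=9.699 → t=1.940, apex=4.704, x_land=50.974, impact vy=-9.699
  bounce: vy ← 0.77·9.699 = 7.469
Arc 5: start y=0.000, vy=7.469 → t=1.494, apex=2.789, x_land=57.591, impact vy=-7.469
  bounce: vy ← 0.77·7.469 = 5.751
Arc 6: start y=0.000, vy=5.751 → t=1.150, apex=1.654, x_land=62.687, impact vy=-5.751
  bounce: vy ← 0.77·5.751 = 4.428
Arc 7: start y=0.000, vy=4.428 → t=0.886, apex=0.980, x_land=66.610, impact vy=-4.428
  bounce: vy ← 0.77·4.428 = 3.410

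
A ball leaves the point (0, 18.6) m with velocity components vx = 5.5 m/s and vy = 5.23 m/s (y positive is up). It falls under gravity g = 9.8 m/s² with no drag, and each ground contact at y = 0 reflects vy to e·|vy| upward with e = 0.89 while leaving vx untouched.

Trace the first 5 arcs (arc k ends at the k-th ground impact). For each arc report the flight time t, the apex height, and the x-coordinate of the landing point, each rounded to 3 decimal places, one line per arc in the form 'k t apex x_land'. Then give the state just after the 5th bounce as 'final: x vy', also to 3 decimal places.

Arc 1: start y=18.600, vy=5.230 → t=2.554, apex=19.996, x_land=14.046, impact vy=-19.797
  bounce: vy ← 0.89·19.797 = 17.619
Arc 2: start y=0.000, vy=17.619 → t=3.596, apex=15.838, x_land=33.822, impact vy=-17.619
  bounce: vy ← 0.89·17.619 = 15.681
Arc 3: start y=0.000, vy=15.681 → t=3.200, apex=12.546, x_land=51.423, impact vy=-15.681
  bounce: vy ← 0.89·15.681 = 13.956
Arc 4: start y=0.000, vy=13.956 → t=2.848, apex=9.937, x_land=67.088, impact vy=-13.956
  bounce: vy ← 0.89·13.956 = 12.421
Arc 5: start y=0.000, vy=12.421 → t=2.535, apex=7.871, x_land=81.030, impact vy=-12.421
  bounce: vy ← 0.89·12.421 = 11.055

1 2.554 19.996 14.046
2 3.596 15.838 33.822
3 3.200 12.546 51.423
4 2.848 9.937 67.088
5 2.535 7.871 81.030
final: 81.030 11.055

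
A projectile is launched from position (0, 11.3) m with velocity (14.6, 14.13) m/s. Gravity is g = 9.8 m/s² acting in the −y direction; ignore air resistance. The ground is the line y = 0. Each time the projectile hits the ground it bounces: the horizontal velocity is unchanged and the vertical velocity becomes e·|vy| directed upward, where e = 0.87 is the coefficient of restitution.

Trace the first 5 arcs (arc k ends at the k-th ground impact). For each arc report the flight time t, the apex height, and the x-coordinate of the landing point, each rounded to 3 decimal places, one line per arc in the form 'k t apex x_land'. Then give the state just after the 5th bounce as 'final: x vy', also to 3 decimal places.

Arc 1: start y=11.300, vy=14.130 → t=3.536, apex=21.487, x_land=51.624, impact vy=-20.522
  bounce: vy ← 0.87·20.522 = 17.854
Arc 2: start y=0.000, vy=17.854 → t=3.644, apex=16.263, x_land=104.821, impact vy=-17.854
  bounce: vy ← 0.87·17.854 = 15.533
Arc 3: start y=0.000, vy=15.533 → t=3.170, apex=12.310, x_land=151.102, impact vy=-15.533
  bounce: vy ← 0.87·15.533 = 13.514
Arc 4: start y=0.000, vy=13.514 → t=2.758, apex=9.317, x_land=191.367, impact vy=-13.514
  bounce: vy ← 0.87·13.514 = 11.757
Arc 5: start y=0.000, vy=11.757 → t=2.399, apex=7.052, x_land=226.398, impact vy=-11.757
  bounce: vy ← 0.87·11.757 = 10.228

1 3.536 21.487 51.624
2 3.644 16.263 104.821
3 3.170 12.310 151.102
4 2.758 9.317 191.367
5 2.399 7.052 226.398
final: 226.398 10.228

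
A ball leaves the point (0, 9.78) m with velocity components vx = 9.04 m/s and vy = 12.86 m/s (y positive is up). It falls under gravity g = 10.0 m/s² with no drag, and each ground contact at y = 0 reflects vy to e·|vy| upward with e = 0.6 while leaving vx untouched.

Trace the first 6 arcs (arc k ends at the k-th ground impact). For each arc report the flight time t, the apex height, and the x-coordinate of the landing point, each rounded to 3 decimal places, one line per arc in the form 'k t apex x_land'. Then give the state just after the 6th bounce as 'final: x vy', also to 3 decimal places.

Arc 1: start y=9.780, vy=12.860 → t=3.186, apex=18.049, x_land=28.801, impact vy=-18.999
  bounce: vy ← 0.6·18.999 = 11.400
Arc 2: start y=0.000, vy=11.400 → t=2.280, apex=6.498, x_land=49.412, impact vy=-11.400
  bounce: vy ← 0.6·11.400 = 6.840
Arc 3: start y=0.000, vy=6.840 → t=1.368, apex=2.339, x_land=61.778, impact vy=-6.840
  bounce: vy ← 0.6·6.840 = 4.104
Arc 4: start y=0.000, vy=4.104 → t=0.821, apex=0.842, x_land=69.198, impact vy=-4.104
  bounce: vy ← 0.6·4.104 = 2.462
Arc 5: start y=0.000, vy=2.462 → t=0.492, apex=0.303, x_land=73.650, impact vy=-2.462
  bounce: vy ← 0.6·2.462 = 1.477
Arc 6: start y=0.000, vy=1.477 → t=0.295, apex=0.109, x_land=76.321, impact vy=-1.477
  bounce: vy ← 0.6·1.477 = 0.886

1 3.186 18.049 28.801
2 2.280 6.498 49.412
3 1.368 2.339 61.778
4 0.821 0.842 69.198
5 0.492 0.303 73.650
6 0.295 0.109 76.321
final: 76.321 0.886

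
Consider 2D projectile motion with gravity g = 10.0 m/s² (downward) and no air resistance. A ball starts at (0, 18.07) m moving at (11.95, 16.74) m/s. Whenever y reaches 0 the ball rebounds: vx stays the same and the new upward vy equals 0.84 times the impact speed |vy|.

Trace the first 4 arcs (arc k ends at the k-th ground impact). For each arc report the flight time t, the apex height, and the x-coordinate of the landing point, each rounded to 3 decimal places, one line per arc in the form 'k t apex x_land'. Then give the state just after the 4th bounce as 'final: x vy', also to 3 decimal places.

Arc 1: start y=18.070, vy=16.740 → t=4.207, apex=32.081, x_land=50.274, impact vy=-25.330
  bounce: vy ← 0.84·25.330 = 21.278
Arc 2: start y=0.000, vy=21.278 → t=4.256, apex=22.637, x_land=101.127, impact vy=-21.278
  bounce: vy ← 0.84·21.278 = 17.873
Arc 3: start y=0.000, vy=17.873 → t=3.575, apex=15.972, x_land=143.844, impact vy=-17.873
  bounce: vy ← 0.84·17.873 = 15.013
Arc 4: start y=0.000, vy=15.013 → t=3.003, apex=11.270, x_land=179.726, impact vy=-15.013
  bounce: vy ← 0.84·15.013 = 12.611

1 4.207 32.081 50.274
2 4.256 22.637 101.127
3 3.575 15.972 143.844
4 3.003 11.270 179.726
final: 179.726 12.611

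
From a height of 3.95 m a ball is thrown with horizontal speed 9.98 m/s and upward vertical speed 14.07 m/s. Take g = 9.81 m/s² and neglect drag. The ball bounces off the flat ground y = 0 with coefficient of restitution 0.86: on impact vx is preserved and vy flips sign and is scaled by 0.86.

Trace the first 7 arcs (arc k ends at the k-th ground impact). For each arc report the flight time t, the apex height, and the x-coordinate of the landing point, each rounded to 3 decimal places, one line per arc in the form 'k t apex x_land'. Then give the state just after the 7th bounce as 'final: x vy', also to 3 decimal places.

1 3.126 14.040 31.199
2 2.910 10.384 60.240
3 2.503 7.680 85.216
4 2.152 5.680 106.695
5 1.851 4.201 125.168
6 1.592 3.107 141.054
7 1.369 2.298 154.716
final: 154.716 5.775

Arc 1: start y=3.950, vy=14.070 → t=3.126, apex=14.040, x_land=31.199, impact vy=-16.597
  bounce: vy ← 0.86·16.597 = 14.274
Arc 2: start y=0.000, vy=14.274 → t=2.910, apex=10.384, x_land=60.240, impact vy=-14.274
  bounce: vy ← 0.86·14.274 = 12.275
Arc 3: start y=0.000, vy=12.275 → t=2.503, apex=7.680, x_land=85.216, impact vy=-12.275
  bounce: vy ← 0.86·12.275 = 10.557
Arc 4: start y=0.000, vy=10.557 → t=2.152, apex=5.680, x_land=106.695, impact vy=-10.557
  bounce: vy ← 0.86·10.557 = 9.079
Arc 5: start y=0.000, vy=9.079 → t=1.851, apex=4.201, x_land=125.168, impact vy=-9.079
  bounce: vy ← 0.86·9.079 = 7.808
Arc 6: start y=0.000, vy=7.808 → t=1.592, apex=3.107, x_land=141.054, impact vy=-7.808
  bounce: vy ← 0.86·7.808 = 6.715
Arc 7: start y=0.000, vy=6.715 → t=1.369, apex=2.298, x_land=154.716, impact vy=-6.715
  bounce: vy ← 0.86·6.715 = 5.775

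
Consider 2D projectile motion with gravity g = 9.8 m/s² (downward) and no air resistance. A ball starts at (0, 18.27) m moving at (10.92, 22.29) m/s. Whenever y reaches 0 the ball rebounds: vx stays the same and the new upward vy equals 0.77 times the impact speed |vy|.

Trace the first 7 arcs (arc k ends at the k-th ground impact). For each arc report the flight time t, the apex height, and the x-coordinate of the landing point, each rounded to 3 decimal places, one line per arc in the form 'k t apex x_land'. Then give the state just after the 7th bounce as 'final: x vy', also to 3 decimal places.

1 5.258 43.619 57.418
2 4.595 25.862 107.593
3 3.538 15.333 146.227
4 2.724 9.091 175.976
5 2.098 5.390 198.882
6 1.615 3.196 216.520
7 1.244 1.895 230.101
final: 230.101 4.692

Arc 1: start y=18.270, vy=22.290 → t=5.258, apex=43.619, x_land=57.418, impact vy=-29.239
  bounce: vy ← 0.77·29.239 = 22.514
Arc 2: start y=0.000, vy=22.514 → t=4.595, apex=25.862, x_land=107.593, impact vy=-22.514
  bounce: vy ← 0.77·22.514 = 17.336
Arc 3: start y=0.000, vy=17.336 → t=3.538, apex=15.333, x_land=146.227, impact vy=-17.336
  bounce: vy ← 0.77·17.336 = 13.349
Arc 4: start y=0.000, vy=13.349 → t=2.724, apex=9.091, x_land=175.976, impact vy=-13.349
  bounce: vy ← 0.77·13.349 = 10.278
Arc 5: start y=0.000, vy=10.278 → t=2.098, apex=5.390, x_land=198.882, impact vy=-10.278
  bounce: vy ← 0.77·10.278 = 7.914
Arc 6: start y=0.000, vy=7.914 → t=1.615, apex=3.196, x_land=216.520, impact vy=-7.914
  bounce: vy ← 0.77·7.914 = 6.094
Arc 7: start y=0.000, vy=6.094 → t=1.244, apex=1.895, x_land=230.101, impact vy=-6.094
  bounce: vy ← 0.77·6.094 = 4.692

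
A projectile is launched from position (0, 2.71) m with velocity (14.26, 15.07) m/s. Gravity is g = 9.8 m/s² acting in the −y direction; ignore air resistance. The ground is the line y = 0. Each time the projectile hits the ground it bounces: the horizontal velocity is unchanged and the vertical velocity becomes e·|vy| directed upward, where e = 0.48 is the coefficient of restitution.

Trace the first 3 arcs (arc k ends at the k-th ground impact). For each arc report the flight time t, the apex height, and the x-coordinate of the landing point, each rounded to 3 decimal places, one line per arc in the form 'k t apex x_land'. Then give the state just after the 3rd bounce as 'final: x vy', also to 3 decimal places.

Arc 1: start y=2.710, vy=15.070 → t=3.246, apex=14.297, x_land=46.287, impact vy=-16.740
  bounce: vy ← 0.48·16.740 = 8.035
Arc 2: start y=0.000, vy=8.035 → t=1.640, apex=3.294, x_land=69.670, impact vy=-8.035
  bounce: vy ← 0.48·8.035 = 3.857
Arc 3: start y=0.000, vy=3.857 → t=0.787, apex=0.759, x_land=80.895, impact vy=-3.857
  bounce: vy ← 0.48·3.857 = 1.851

1 3.246 14.297 46.287
2 1.640 3.294 69.670
3 0.787 0.759 80.895
final: 80.895 1.851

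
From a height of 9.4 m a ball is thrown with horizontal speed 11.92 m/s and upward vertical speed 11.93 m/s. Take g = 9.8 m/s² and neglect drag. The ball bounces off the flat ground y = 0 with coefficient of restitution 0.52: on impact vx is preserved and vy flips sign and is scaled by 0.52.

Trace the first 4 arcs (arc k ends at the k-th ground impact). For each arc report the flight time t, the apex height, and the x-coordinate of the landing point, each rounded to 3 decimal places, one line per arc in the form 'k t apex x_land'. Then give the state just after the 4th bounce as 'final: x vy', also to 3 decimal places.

Arc 1: start y=9.400, vy=11.930 → t=3.061, apex=16.661, x_land=36.491, impact vy=-18.071
  bounce: vy ← 0.52·18.071 = 9.397
Arc 2: start y=0.000, vy=9.397 → t=1.918, apex=4.505, x_land=59.351, impact vy=-9.397
  bounce: vy ← 0.52·9.397 = 4.886
Arc 3: start y=0.000, vy=4.886 → t=0.997, apex=1.218, x_land=71.238, impact vy=-4.886
  bounce: vy ← 0.52·4.886 = 2.541
Arc 4: start y=0.000, vy=2.541 → t=0.519, apex=0.329, x_land=77.419, impact vy=-2.541
  bounce: vy ← 0.52·2.541 = 1.321

1 3.061 16.661 36.491
2 1.918 4.505 59.351
3 0.997 1.218 71.238
4 0.519 0.329 77.419
final: 77.419 1.321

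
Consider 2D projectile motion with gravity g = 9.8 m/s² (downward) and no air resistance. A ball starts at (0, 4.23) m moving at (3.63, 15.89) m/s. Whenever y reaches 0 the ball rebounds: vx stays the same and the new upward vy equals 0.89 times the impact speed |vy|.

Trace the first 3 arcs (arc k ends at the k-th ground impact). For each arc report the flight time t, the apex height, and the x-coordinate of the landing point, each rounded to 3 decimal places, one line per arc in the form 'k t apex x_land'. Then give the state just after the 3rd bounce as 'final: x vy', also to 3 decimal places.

1 3.490 17.112 12.669
2 3.326 13.555 24.744
3 2.961 10.737 35.491
final: 35.491 12.911

Arc 1: start y=4.230, vy=15.890 → t=3.490, apex=17.112, x_land=12.669, impact vy=-18.314
  bounce: vy ← 0.89·18.314 = 16.299
Arc 2: start y=0.000, vy=16.299 → t=3.326, apex=13.555, x_land=24.744, impact vy=-16.299
  bounce: vy ← 0.89·16.299 = 14.506
Arc 3: start y=0.000, vy=14.506 → t=2.961, apex=10.737, x_land=35.491, impact vy=-14.506
  bounce: vy ← 0.89·14.506 = 12.911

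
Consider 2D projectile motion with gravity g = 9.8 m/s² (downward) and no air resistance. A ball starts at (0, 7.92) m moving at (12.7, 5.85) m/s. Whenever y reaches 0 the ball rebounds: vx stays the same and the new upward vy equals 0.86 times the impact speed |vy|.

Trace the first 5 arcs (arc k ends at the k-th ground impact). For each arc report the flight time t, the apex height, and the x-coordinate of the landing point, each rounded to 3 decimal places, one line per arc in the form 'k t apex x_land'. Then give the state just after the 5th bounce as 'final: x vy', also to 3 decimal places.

1 2.001 9.666 25.418
2 2.416 7.149 56.099
3 2.078 5.287 82.484
4 1.787 3.911 105.175
5 1.537 2.892 124.689
final: 124.689 6.475

Arc 1: start y=7.920, vy=5.850 → t=2.001, apex=9.666, x_land=25.418, impact vy=-13.764
  bounce: vy ← 0.86·13.764 = 11.837
Arc 2: start y=0.000, vy=11.837 → t=2.416, apex=7.149, x_land=56.099, impact vy=-11.837
  bounce: vy ← 0.86·11.837 = 10.180
Arc 3: start y=0.000, vy=10.180 → t=2.078, apex=5.287, x_land=82.484, impact vy=-10.180
  bounce: vy ← 0.86·10.180 = 8.755
Arc 4: start y=0.000, vy=8.755 → t=1.787, apex=3.911, x_land=105.175, impact vy=-8.755
  bounce: vy ← 0.86·8.755 = 7.529
Arc 5: start y=0.000, vy=7.529 → t=1.537, apex=2.892, x_land=124.689, impact vy=-7.529
  bounce: vy ← 0.86·7.529 = 6.475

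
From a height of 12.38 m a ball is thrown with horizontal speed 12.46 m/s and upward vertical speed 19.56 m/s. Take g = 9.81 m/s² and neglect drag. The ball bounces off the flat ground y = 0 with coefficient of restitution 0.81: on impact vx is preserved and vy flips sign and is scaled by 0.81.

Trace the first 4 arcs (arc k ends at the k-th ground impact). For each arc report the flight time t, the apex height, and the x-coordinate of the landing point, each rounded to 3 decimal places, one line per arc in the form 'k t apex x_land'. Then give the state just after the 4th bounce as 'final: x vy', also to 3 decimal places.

Arc 1: start y=12.380, vy=19.560 → t=4.543, apex=31.880, x_land=56.610, impact vy=-25.010
  bounce: vy ← 0.81·25.010 = 20.258
Arc 2: start y=0.000, vy=20.258 → t=4.130, apex=20.917, x_land=108.070, impact vy=-20.258
  bounce: vy ← 0.81·20.258 = 16.409
Arc 3: start y=0.000, vy=16.409 → t=3.345, apex=13.723, x_land=149.753, impact vy=-16.409
  bounce: vy ← 0.81·16.409 = 13.291
Arc 4: start y=0.000, vy=13.291 → t=2.710, apex=9.004, x_land=183.516, impact vy=-13.291
  bounce: vy ← 0.81·13.291 = 10.766

1 4.543 31.880 56.610
2 4.130 20.917 108.070
3 3.345 13.723 149.753
4 2.710 9.004 183.516
final: 183.516 10.766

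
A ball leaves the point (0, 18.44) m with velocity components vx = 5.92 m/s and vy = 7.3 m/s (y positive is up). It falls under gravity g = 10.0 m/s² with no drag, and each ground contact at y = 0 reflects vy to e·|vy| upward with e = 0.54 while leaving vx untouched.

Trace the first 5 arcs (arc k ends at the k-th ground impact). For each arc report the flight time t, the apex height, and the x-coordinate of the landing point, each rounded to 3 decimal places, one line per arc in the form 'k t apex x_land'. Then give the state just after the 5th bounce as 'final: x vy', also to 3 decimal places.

Arc 1: start y=18.440, vy=7.300 → t=2.784, apex=21.105, x_land=16.484, impact vy=-20.545
  bounce: vy ← 0.54·20.545 = 11.094
Arc 2: start y=0.000, vy=11.094 → t=2.219, apex=6.154, x_land=29.620, impact vy=-11.094
  bounce: vy ← 0.54·11.094 = 5.991
Arc 3: start y=0.000, vy=5.991 → t=1.198, apex=1.795, x_land=36.713, impact vy=-5.991
  bounce: vy ← 0.54·5.991 = 3.235
Arc 4: start y=0.000, vy=3.235 → t=0.647, apex=0.523, x_land=40.543, impact vy=-3.235
  bounce: vy ← 0.54·3.235 = 1.747
Arc 5: start y=0.000, vy=1.747 → t=0.349, apex=0.153, x_land=42.612, impact vy=-1.747
  bounce: vy ← 0.54·1.747 = 0.943

1 2.784 21.105 16.484
2 2.219 6.154 29.620
3 1.198 1.795 36.713
4 0.647 0.523 40.543
5 0.349 0.153 42.612
final: 42.612 0.943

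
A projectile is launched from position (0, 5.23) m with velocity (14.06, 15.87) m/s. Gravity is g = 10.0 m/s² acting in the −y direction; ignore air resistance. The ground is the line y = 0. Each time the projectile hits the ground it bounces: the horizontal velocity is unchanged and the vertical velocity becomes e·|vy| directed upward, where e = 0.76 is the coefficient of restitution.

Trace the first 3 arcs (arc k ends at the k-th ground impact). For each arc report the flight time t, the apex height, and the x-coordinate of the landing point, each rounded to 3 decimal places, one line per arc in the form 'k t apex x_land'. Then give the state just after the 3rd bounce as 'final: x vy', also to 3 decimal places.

Arc 1: start y=5.230, vy=15.870 → t=3.475, apex=17.823, x_land=48.859, impact vy=-18.880
  bounce: vy ← 0.76·18.880 = 14.349
Arc 2: start y=0.000, vy=14.349 → t=2.870, apex=10.294, x_land=89.208, impact vy=-14.349
  bounce: vy ← 0.76·14.349 = 10.905
Arc 3: start y=0.000, vy=10.905 → t=2.181, apex=5.946, x_land=119.873, impact vy=-10.905
  bounce: vy ← 0.76·10.905 = 8.288

1 3.475 17.823 48.859
2 2.870 10.294 89.208
3 2.181 5.946 119.873
final: 119.873 8.288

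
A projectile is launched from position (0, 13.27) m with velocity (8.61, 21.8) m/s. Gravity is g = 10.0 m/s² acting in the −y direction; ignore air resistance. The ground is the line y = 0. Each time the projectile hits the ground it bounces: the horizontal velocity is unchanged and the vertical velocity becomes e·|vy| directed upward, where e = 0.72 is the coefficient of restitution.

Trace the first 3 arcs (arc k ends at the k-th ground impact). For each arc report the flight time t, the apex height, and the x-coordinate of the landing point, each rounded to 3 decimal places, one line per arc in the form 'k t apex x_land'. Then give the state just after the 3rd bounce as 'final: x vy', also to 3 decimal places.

1 4.901 37.032 42.202
2 3.919 19.197 75.944
3 2.822 9.952 100.238
final: 100.238 10.158

Arc 1: start y=13.270, vy=21.800 → t=4.901, apex=37.032, x_land=42.202, impact vy=-27.215
  bounce: vy ← 0.72·27.215 = 19.595
Arc 2: start y=0.000, vy=19.595 → t=3.919, apex=19.197, x_land=75.944, impact vy=-19.595
  bounce: vy ← 0.72·19.595 = 14.108
Arc 3: start y=0.000, vy=14.108 → t=2.822, apex=9.952, x_land=100.238, impact vy=-14.108
  bounce: vy ← 0.72·14.108 = 10.158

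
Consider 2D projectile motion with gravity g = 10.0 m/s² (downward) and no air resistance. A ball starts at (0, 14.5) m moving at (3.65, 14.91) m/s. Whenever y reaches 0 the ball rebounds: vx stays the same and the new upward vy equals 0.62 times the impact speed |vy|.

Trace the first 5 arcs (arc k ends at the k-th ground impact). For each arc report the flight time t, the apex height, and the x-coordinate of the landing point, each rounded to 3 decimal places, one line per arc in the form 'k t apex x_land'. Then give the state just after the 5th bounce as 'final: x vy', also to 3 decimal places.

1 3.754 25.615 13.704
2 2.807 9.847 23.948
3 1.740 3.785 30.299
4 1.079 1.455 34.237
5 0.669 0.559 36.679
final: 36.679 2.074

Arc 1: start y=14.500, vy=14.910 → t=3.754, apex=25.615, x_land=13.704, impact vy=-22.634
  bounce: vy ← 0.62·22.634 = 14.033
Arc 2: start y=0.000, vy=14.033 → t=2.807, apex=9.847, x_land=23.948, impact vy=-14.033
  bounce: vy ← 0.62·14.033 = 8.701
Arc 3: start y=0.000, vy=8.701 → t=1.740, apex=3.785, x_land=30.299, impact vy=-8.701
  bounce: vy ← 0.62·8.701 = 5.394
Arc 4: start y=0.000, vy=5.394 → t=1.079, apex=1.455, x_land=34.237, impact vy=-5.394
  bounce: vy ← 0.62·5.394 = 3.345
Arc 5: start y=0.000, vy=3.345 → t=0.669, apex=0.559, x_land=36.679, impact vy=-3.345
  bounce: vy ← 0.62·3.345 = 2.074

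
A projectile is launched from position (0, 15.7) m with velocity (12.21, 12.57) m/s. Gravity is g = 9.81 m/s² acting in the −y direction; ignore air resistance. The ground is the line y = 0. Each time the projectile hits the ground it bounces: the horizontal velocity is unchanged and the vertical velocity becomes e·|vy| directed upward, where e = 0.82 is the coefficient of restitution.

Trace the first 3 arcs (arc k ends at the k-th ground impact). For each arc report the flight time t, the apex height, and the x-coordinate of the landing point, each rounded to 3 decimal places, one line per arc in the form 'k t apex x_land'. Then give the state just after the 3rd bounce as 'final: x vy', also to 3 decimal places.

1 3.482 23.753 42.515
2 3.609 15.972 86.580
3 2.959 10.739 122.714
final: 122.714 11.903

Arc 1: start y=15.700, vy=12.570 → t=3.482, apex=23.753, x_land=42.515, impact vy=-21.588
  bounce: vy ← 0.82·21.588 = 17.702
Arc 2: start y=0.000, vy=17.702 → t=3.609, apex=15.972, x_land=86.580, impact vy=-17.702
  bounce: vy ← 0.82·17.702 = 14.516
Arc 3: start y=0.000, vy=14.516 → t=2.959, apex=10.739, x_land=122.714, impact vy=-14.516
  bounce: vy ← 0.82·14.516 = 11.903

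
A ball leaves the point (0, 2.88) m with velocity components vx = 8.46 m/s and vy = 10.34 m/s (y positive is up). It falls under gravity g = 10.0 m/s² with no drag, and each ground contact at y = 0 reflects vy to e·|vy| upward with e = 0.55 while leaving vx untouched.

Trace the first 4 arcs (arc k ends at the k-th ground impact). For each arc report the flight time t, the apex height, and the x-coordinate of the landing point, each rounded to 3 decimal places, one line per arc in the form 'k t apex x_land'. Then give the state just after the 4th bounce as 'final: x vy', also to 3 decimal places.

Arc 1: start y=2.880, vy=10.340 → t=2.317, apex=8.226, x_land=19.599, impact vy=-12.826
  bounce: vy ← 0.55·12.826 = 7.054
Arc 2: start y=0.000, vy=7.054 → t=1.411, apex=2.488, x_land=31.535, impact vy=-7.054
  bounce: vy ← 0.55·7.054 = 3.880
Arc 3: start y=0.000, vy=3.880 → t=0.776, apex=0.753, x_land=38.100, impact vy=-3.880
  bounce: vy ← 0.55·3.880 = 2.134
Arc 4: start y=0.000, vy=2.134 → t=0.427, apex=0.228, x_land=41.711, impact vy=-2.134
  bounce: vy ← 0.55·2.134 = 1.174

1 2.317 8.226 19.599
2 1.411 2.488 31.535
3 0.776 0.753 38.100
4 0.427 0.228 41.711
final: 41.711 1.174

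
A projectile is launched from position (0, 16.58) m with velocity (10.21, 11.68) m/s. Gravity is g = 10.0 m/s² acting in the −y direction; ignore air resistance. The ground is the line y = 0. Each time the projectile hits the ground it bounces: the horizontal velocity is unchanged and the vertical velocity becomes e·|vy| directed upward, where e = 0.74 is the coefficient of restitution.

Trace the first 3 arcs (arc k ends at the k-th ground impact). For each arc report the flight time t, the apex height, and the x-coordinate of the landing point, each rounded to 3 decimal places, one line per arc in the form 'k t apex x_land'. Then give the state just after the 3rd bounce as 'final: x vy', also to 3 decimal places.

1 3.331 23.401 34.013
2 3.202 12.814 66.704
3 2.369 7.017 90.895
final: 90.895 8.767

Arc 1: start y=16.580, vy=11.680 → t=3.331, apex=23.401, x_land=34.013, impact vy=-21.634
  bounce: vy ← 0.74·21.634 = 16.009
Arc 2: start y=0.000, vy=16.009 → t=3.202, apex=12.814, x_land=66.704, impact vy=-16.009
  bounce: vy ← 0.74·16.009 = 11.847
Arc 3: start y=0.000, vy=11.847 → t=2.369, apex=7.017, x_land=90.895, impact vy=-11.847
  bounce: vy ← 0.74·11.847 = 8.767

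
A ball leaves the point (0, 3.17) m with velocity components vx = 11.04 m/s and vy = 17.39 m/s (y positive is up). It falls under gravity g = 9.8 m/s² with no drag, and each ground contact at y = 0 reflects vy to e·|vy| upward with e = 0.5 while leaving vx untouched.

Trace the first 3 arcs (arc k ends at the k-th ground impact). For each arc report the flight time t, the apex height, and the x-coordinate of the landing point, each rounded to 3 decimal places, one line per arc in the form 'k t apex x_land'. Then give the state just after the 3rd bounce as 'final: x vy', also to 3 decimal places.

1 3.723 18.599 41.099
2 1.948 4.650 62.608
3 0.974 1.162 73.363
final: 73.363 2.387

Arc 1: start y=3.170, vy=17.390 → t=3.723, apex=18.599, x_land=41.099, impact vy=-19.093
  bounce: vy ← 0.5·19.093 = 9.547
Arc 2: start y=0.000, vy=9.547 → t=1.948, apex=4.650, x_land=62.608, impact vy=-9.547
  bounce: vy ← 0.5·9.547 = 4.773
Arc 3: start y=0.000, vy=4.773 → t=0.974, apex=1.162, x_land=73.363, impact vy=-4.773
  bounce: vy ← 0.5·4.773 = 2.387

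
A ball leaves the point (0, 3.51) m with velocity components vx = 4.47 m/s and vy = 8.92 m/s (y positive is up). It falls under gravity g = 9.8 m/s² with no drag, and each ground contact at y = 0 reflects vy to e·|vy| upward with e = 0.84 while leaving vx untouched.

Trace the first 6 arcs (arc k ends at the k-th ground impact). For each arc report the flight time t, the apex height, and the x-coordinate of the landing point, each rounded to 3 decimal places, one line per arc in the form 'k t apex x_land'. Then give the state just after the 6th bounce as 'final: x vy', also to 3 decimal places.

1 2.153 7.570 9.624
2 2.088 5.341 18.958
3 1.754 3.769 26.798
4 1.473 2.659 33.384
5 1.238 1.876 38.916
6 1.040 1.324 43.563
final: 43.563 4.279

Arc 1: start y=3.510, vy=8.920 → t=2.153, apex=7.570, x_land=9.624, impact vy=-12.180
  bounce: vy ← 0.84·12.180 = 10.232
Arc 2: start y=0.000, vy=10.232 → t=2.088, apex=5.341, x_land=18.958, impact vy=-10.232
  bounce: vy ← 0.84·10.232 = 8.594
Arc 3: start y=0.000, vy=8.594 → t=1.754, apex=3.769, x_land=26.798, impact vy=-8.594
  bounce: vy ← 0.84·8.594 = 7.219
Arc 4: start y=0.000, vy=7.219 → t=1.473, apex=2.659, x_land=33.384, impact vy=-7.219
  bounce: vy ← 0.84·7.219 = 6.064
Arc 5: start y=0.000, vy=6.064 → t=1.238, apex=1.876, x_land=38.916, impact vy=-6.064
  bounce: vy ← 0.84·6.064 = 5.094
Arc 6: start y=0.000, vy=5.094 → t=1.040, apex=1.324, x_land=43.563, impact vy=-5.094
  bounce: vy ← 0.84·5.094 = 4.279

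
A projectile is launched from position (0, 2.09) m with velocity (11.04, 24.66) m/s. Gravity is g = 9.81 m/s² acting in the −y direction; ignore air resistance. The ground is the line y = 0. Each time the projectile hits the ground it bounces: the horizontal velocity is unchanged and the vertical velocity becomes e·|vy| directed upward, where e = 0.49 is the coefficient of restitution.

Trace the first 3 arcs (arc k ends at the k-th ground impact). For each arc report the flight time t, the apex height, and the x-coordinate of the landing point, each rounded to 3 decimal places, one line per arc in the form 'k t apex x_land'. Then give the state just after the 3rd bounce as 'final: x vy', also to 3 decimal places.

Arc 1: start y=2.090, vy=24.660 → t=5.111, apex=33.085, x_land=56.424, impact vy=-25.478
  bounce: vy ← 0.49·25.478 = 12.484
Arc 2: start y=0.000, vy=12.484 → t=2.545, apex=7.944, x_land=84.523, impact vy=-12.484
  bounce: vy ← 0.49·12.484 = 6.117
Arc 3: start y=0.000, vy=6.117 → t=1.247, apex=1.907, x_land=98.292, impact vy=-6.117
  bounce: vy ← 0.49·6.117 = 2.997

1 5.111 33.085 56.424
2 2.545 7.944 84.523
3 1.247 1.907 98.292
final: 98.292 2.997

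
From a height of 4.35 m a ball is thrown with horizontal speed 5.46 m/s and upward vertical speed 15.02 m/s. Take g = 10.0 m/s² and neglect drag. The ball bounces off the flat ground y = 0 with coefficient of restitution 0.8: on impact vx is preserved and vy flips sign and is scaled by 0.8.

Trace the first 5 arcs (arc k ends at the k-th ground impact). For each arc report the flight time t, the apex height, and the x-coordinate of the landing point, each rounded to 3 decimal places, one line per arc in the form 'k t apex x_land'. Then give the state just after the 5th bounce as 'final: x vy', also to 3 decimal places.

Arc 1: start y=4.350, vy=15.020 → t=3.270, apex=15.630, x_land=17.854, impact vy=-17.681
  bounce: vy ← 0.8·17.681 = 14.144
Arc 2: start y=0.000, vy=14.144 → t=2.829, apex=10.003, x_land=33.300, impact vy=-14.144
  bounce: vy ← 0.8·14.144 = 11.316
Arc 3: start y=0.000, vy=11.316 → t=2.263, apex=6.402, x_land=45.657, impact vy=-11.316
  bounce: vy ← 0.8·11.316 = 9.052
Arc 4: start y=0.000, vy=9.052 → t=1.810, apex=4.097, x_land=55.542, impact vy=-9.052
  bounce: vy ← 0.8·9.052 = 7.242
Arc 5: start y=0.000, vy=7.242 → t=1.448, apex=2.622, x_land=63.450, impact vy=-7.242
  bounce: vy ← 0.8·7.242 = 5.794

1 3.270 15.630 17.854
2 2.829 10.003 33.300
3 2.263 6.402 45.657
4 1.810 4.097 55.542
5 1.448 2.622 63.450
final: 63.450 5.794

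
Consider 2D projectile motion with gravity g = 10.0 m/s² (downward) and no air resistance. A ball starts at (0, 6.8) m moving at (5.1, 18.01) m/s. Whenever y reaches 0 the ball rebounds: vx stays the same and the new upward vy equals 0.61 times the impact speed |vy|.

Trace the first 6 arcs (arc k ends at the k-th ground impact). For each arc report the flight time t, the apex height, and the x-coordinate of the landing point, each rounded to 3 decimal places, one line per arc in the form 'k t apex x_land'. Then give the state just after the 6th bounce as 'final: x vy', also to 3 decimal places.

1 3.947 23.018 20.128
2 2.618 8.565 33.478
3 1.597 3.187 41.621
4 0.974 1.186 46.589
5 0.594 0.441 49.619
6 0.362 0.164 51.467
final: 51.467 1.105

Arc 1: start y=6.800, vy=18.010 → t=3.947, apex=23.018, x_land=20.128, impact vy=-21.456
  bounce: vy ← 0.61·21.456 = 13.088
Arc 2: start y=0.000, vy=13.088 → t=2.618, apex=8.565, x_land=33.478, impact vy=-13.088
  bounce: vy ← 0.61·13.088 = 7.984
Arc 3: start y=0.000, vy=7.984 → t=1.597, apex=3.187, x_land=41.621, impact vy=-7.984
  bounce: vy ← 0.61·7.984 = 4.870
Arc 4: start y=0.000, vy=4.870 → t=0.974, apex=1.186, x_land=46.589, impact vy=-4.870
  bounce: vy ← 0.61·4.870 = 2.971
Arc 5: start y=0.000, vy=2.971 → t=0.594, apex=0.441, x_land=49.619, impact vy=-2.971
  bounce: vy ← 0.61·2.971 = 1.812
Arc 6: start y=0.000, vy=1.812 → t=0.362, apex=0.164, x_land=51.467, impact vy=-1.812
  bounce: vy ← 0.61·1.812 = 1.105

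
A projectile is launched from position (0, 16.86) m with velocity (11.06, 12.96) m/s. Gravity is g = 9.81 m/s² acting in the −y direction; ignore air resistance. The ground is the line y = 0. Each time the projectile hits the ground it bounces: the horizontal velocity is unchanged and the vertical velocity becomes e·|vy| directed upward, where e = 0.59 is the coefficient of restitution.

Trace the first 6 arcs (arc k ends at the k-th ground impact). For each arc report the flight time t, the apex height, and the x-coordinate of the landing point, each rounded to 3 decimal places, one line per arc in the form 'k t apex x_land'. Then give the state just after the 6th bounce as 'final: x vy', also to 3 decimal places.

1 3.598 25.421 39.790
2 2.686 8.849 69.500
3 1.585 3.080 87.030
4 0.935 1.072 97.372
5 0.552 0.373 103.474
6 0.326 0.130 107.074
final: 107.074 0.942

Arc 1: start y=16.860, vy=12.960 → t=3.598, apex=25.421, x_land=39.790, impact vy=-22.333
  bounce: vy ← 0.59·22.333 = 13.176
Arc 2: start y=0.000, vy=13.176 → t=2.686, apex=8.849, x_land=69.500, impact vy=-13.176
  bounce: vy ← 0.59·13.176 = 7.774
Arc 3: start y=0.000, vy=7.774 → t=1.585, apex=3.080, x_land=87.030, impact vy=-7.774
  bounce: vy ← 0.59·7.774 = 4.587
Arc 4: start y=0.000, vy=4.587 → t=0.935, apex=1.072, x_land=97.372, impact vy=-4.587
  bounce: vy ← 0.59·4.587 = 2.706
Arc 5: start y=0.000, vy=2.706 → t=0.552, apex=0.373, x_land=103.474, impact vy=-2.706
  bounce: vy ← 0.59·2.706 = 1.597
Arc 6: start y=0.000, vy=1.597 → t=0.326, apex=0.130, x_land=107.074, impact vy=-1.597
  bounce: vy ← 0.59·1.597 = 0.942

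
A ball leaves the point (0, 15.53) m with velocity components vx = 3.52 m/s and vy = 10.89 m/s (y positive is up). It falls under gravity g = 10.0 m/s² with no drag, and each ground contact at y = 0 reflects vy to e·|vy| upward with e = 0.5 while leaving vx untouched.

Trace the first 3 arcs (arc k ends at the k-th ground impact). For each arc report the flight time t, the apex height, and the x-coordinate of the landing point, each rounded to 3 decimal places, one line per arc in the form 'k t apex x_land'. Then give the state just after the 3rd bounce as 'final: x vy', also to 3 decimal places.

1 3.161 21.460 11.126
2 2.072 5.365 18.418
3 1.036 1.341 22.064
final: 22.064 2.590

Arc 1: start y=15.530, vy=10.890 → t=3.161, apex=21.460, x_land=11.126, impact vy=-20.717
  bounce: vy ← 0.5·20.717 = 10.358
Arc 2: start y=0.000, vy=10.358 → t=2.072, apex=5.365, x_land=18.418, impact vy=-10.358
  bounce: vy ← 0.5·10.358 = 5.179
Arc 3: start y=0.000, vy=5.179 → t=1.036, apex=1.341, x_land=22.064, impact vy=-5.179
  bounce: vy ← 0.5·5.179 = 2.590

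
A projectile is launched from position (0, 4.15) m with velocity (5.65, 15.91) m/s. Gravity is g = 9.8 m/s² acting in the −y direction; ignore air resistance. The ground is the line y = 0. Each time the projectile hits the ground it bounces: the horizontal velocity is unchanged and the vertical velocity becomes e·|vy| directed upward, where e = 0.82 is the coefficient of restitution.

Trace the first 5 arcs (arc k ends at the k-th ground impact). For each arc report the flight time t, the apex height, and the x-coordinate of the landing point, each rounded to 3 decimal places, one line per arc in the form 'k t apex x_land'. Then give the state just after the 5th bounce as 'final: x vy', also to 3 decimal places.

Arc 1: start y=4.150, vy=15.910 → t=3.490, apex=17.065, x_land=19.716, impact vy=-18.288
  bounce: vy ← 0.82·18.288 = 14.997
Arc 2: start y=0.000, vy=14.997 → t=3.061, apex=11.474, x_land=37.008, impact vy=-14.997
  bounce: vy ← 0.82·14.997 = 12.297
Arc 3: start y=0.000, vy=12.297 → t=2.510, apex=7.715, x_land=51.188, impact vy=-12.297
  bounce: vy ← 0.82·12.297 = 10.084
Arc 4: start y=0.000, vy=10.084 → t=2.058, apex=5.188, x_land=62.815, impact vy=-10.084
  bounce: vy ← 0.82·10.084 = 8.269
Arc 5: start y=0.000, vy=8.269 → t=1.687, apex=3.488, x_land=72.349, impact vy=-8.269
  bounce: vy ← 0.82·8.269 = 6.780

1 3.490 17.065 19.716
2 3.061 11.474 37.008
3 2.510 7.715 51.188
4 2.058 5.188 62.815
5 1.687 3.488 72.349
final: 72.349 6.780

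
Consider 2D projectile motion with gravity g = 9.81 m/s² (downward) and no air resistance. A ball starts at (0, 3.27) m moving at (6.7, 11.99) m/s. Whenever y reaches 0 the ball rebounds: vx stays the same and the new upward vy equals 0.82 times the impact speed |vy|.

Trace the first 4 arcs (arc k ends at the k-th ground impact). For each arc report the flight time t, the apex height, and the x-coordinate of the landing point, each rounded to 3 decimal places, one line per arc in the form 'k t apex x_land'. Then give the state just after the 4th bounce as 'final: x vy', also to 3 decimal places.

Arc 1: start y=3.270, vy=11.990 → t=2.692, apex=10.597, x_land=18.037, impact vy=-14.419
  bounce: vy ← 0.82·14.419 = 11.824
Arc 2: start y=0.000, vy=11.824 → t=2.411, apex=7.126, x_land=34.188, impact vy=-11.824
  bounce: vy ← 0.82·11.824 = 9.696
Arc 3: start y=0.000, vy=9.696 → t=1.977, apex=4.791, x_land=47.431, impact vy=-9.696
  bounce: vy ← 0.82·9.696 = 7.950
Arc 4: start y=0.000, vy=7.950 → t=1.621, apex=3.222, x_land=58.291, impact vy=-7.950
  bounce: vy ← 0.82·7.950 = 6.519

1 2.692 10.597 18.037
2 2.411 7.126 34.188
3 1.977 4.791 47.431
4 1.621 3.222 58.291
final: 58.291 6.519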